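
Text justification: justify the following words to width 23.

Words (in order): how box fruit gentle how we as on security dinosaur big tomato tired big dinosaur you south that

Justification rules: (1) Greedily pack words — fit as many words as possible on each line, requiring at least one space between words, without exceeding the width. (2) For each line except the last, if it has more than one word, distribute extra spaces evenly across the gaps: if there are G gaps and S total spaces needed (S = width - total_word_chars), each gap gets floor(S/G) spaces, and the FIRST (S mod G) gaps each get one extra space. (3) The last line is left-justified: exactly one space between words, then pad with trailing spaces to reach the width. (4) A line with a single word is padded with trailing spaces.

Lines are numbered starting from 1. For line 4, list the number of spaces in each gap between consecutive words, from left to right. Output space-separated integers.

Answer: 2 1 1

Derivation:
Line 1: ['how', 'box', 'fruit', 'gentle'] (min_width=20, slack=3)
Line 2: ['how', 'we', 'as', 'on', 'security'] (min_width=21, slack=2)
Line 3: ['dinosaur', 'big', 'tomato'] (min_width=19, slack=4)
Line 4: ['tired', 'big', 'dinosaur', 'you'] (min_width=22, slack=1)
Line 5: ['south', 'that'] (min_width=10, slack=13)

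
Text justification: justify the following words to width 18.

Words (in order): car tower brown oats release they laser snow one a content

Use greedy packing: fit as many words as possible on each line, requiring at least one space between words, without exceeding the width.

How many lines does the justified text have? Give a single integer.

Line 1: ['car', 'tower', 'brown'] (min_width=15, slack=3)
Line 2: ['oats', 'release', 'they'] (min_width=17, slack=1)
Line 3: ['laser', 'snow', 'one', 'a'] (min_width=16, slack=2)
Line 4: ['content'] (min_width=7, slack=11)
Total lines: 4

Answer: 4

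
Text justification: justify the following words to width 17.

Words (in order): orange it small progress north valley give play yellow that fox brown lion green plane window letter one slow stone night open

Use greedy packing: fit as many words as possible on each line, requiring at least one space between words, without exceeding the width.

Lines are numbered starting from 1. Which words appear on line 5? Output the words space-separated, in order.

Line 1: ['orange', 'it', 'small'] (min_width=15, slack=2)
Line 2: ['progress', 'north'] (min_width=14, slack=3)
Line 3: ['valley', 'give', 'play'] (min_width=16, slack=1)
Line 4: ['yellow', 'that', 'fox'] (min_width=15, slack=2)
Line 5: ['brown', 'lion', 'green'] (min_width=16, slack=1)
Line 6: ['plane', 'window'] (min_width=12, slack=5)
Line 7: ['letter', 'one', 'slow'] (min_width=15, slack=2)
Line 8: ['stone', 'night', 'open'] (min_width=16, slack=1)

Answer: brown lion green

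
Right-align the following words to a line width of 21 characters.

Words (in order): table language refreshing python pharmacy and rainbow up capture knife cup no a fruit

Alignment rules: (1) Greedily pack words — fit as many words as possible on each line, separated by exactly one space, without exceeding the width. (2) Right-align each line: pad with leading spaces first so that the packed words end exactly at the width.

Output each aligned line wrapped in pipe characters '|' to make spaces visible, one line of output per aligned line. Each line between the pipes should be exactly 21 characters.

Line 1: ['table', 'language'] (min_width=14, slack=7)
Line 2: ['refreshing', 'python'] (min_width=17, slack=4)
Line 3: ['pharmacy', 'and', 'rainbow'] (min_width=20, slack=1)
Line 4: ['up', 'capture', 'knife', 'cup'] (min_width=20, slack=1)
Line 5: ['no', 'a', 'fruit'] (min_width=10, slack=11)

Answer: |       table language|
|    refreshing python|
| pharmacy and rainbow|
| up capture knife cup|
|           no a fruit|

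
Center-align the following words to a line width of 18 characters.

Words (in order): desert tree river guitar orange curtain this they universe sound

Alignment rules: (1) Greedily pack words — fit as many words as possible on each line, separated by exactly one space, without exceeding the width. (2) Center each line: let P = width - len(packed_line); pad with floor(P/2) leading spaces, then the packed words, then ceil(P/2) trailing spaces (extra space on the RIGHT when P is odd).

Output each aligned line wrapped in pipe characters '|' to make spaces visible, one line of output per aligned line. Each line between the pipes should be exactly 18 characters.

Line 1: ['desert', 'tree', 'river'] (min_width=17, slack=1)
Line 2: ['guitar', 'orange'] (min_width=13, slack=5)
Line 3: ['curtain', 'this', 'they'] (min_width=17, slack=1)
Line 4: ['universe', 'sound'] (min_width=14, slack=4)

Answer: |desert tree river |
|  guitar orange   |
|curtain this they |
|  universe sound  |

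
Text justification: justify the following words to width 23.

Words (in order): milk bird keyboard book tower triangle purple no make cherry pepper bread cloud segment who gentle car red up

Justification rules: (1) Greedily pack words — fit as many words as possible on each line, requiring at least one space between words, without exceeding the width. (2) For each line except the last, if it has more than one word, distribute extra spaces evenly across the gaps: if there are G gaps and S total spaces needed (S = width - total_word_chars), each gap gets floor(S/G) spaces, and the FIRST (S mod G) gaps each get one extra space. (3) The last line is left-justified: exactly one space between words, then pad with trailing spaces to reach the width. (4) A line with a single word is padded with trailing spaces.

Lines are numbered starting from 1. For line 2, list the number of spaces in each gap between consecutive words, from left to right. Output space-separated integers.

Line 1: ['milk', 'bird', 'keyboard', 'book'] (min_width=23, slack=0)
Line 2: ['tower', 'triangle', 'purple'] (min_width=21, slack=2)
Line 3: ['no', 'make', 'cherry', 'pepper'] (min_width=21, slack=2)
Line 4: ['bread', 'cloud', 'segment', 'who'] (min_width=23, slack=0)
Line 5: ['gentle', 'car', 'red', 'up'] (min_width=17, slack=6)

Answer: 2 2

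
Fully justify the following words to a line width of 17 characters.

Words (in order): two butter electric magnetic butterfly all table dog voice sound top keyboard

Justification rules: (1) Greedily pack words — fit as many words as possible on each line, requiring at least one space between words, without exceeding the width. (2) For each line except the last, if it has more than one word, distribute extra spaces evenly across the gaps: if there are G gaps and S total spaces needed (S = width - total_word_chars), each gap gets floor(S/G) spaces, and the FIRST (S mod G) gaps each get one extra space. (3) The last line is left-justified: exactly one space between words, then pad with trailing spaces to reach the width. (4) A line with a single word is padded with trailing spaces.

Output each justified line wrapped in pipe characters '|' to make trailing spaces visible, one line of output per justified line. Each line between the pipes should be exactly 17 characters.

Line 1: ['two', 'butter'] (min_width=10, slack=7)
Line 2: ['electric', 'magnetic'] (min_width=17, slack=0)
Line 3: ['butterfly', 'all'] (min_width=13, slack=4)
Line 4: ['table', 'dog', 'voice'] (min_width=15, slack=2)
Line 5: ['sound', 'top'] (min_width=9, slack=8)
Line 6: ['keyboard'] (min_width=8, slack=9)

Answer: |two        butter|
|electric magnetic|
|butterfly     all|
|table  dog  voice|
|sound         top|
|keyboard         |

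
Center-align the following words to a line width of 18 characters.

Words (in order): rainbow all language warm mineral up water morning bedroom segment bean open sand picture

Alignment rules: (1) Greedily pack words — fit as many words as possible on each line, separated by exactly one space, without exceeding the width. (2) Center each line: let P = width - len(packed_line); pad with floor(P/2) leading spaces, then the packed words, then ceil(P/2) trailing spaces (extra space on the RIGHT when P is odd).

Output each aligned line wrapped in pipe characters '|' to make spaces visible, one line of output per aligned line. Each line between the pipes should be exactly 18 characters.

Line 1: ['rainbow', 'all'] (min_width=11, slack=7)
Line 2: ['language', 'warm'] (min_width=13, slack=5)
Line 3: ['mineral', 'up', 'water'] (min_width=16, slack=2)
Line 4: ['morning', 'bedroom'] (min_width=15, slack=3)
Line 5: ['segment', 'bean', 'open'] (min_width=17, slack=1)
Line 6: ['sand', 'picture'] (min_width=12, slack=6)

Answer: |   rainbow all    |
|  language warm   |
| mineral up water |
| morning bedroom  |
|segment bean open |
|   sand picture   |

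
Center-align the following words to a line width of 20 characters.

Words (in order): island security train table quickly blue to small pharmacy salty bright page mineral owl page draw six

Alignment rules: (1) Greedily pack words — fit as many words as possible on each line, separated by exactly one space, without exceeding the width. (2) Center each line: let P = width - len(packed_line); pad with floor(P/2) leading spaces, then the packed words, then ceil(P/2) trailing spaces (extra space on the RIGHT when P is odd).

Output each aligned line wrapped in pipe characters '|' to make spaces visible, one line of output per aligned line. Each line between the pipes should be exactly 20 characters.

Line 1: ['island', 'security'] (min_width=15, slack=5)
Line 2: ['train', 'table', 'quickly'] (min_width=19, slack=1)
Line 3: ['blue', 'to', 'small'] (min_width=13, slack=7)
Line 4: ['pharmacy', 'salty'] (min_width=14, slack=6)
Line 5: ['bright', 'page', 'mineral'] (min_width=19, slack=1)
Line 6: ['owl', 'page', 'draw', 'six'] (min_width=17, slack=3)

Answer: |  island security   |
|train table quickly |
|   blue to small    |
|   pharmacy salty   |
|bright page mineral |
| owl page draw six  |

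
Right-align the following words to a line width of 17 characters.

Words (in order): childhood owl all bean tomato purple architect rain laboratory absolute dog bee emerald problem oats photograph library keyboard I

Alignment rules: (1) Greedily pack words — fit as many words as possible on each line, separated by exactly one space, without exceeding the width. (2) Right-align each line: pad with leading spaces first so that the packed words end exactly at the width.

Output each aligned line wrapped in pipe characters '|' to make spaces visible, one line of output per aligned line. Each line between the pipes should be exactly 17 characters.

Answer: |childhood owl all|
|      bean tomato|
| purple architect|
|  rain laboratory|
| absolute dog bee|
|  emerald problem|
|  oats photograph|
| library keyboard|
|                I|

Derivation:
Line 1: ['childhood', 'owl', 'all'] (min_width=17, slack=0)
Line 2: ['bean', 'tomato'] (min_width=11, slack=6)
Line 3: ['purple', 'architect'] (min_width=16, slack=1)
Line 4: ['rain', 'laboratory'] (min_width=15, slack=2)
Line 5: ['absolute', 'dog', 'bee'] (min_width=16, slack=1)
Line 6: ['emerald', 'problem'] (min_width=15, slack=2)
Line 7: ['oats', 'photograph'] (min_width=15, slack=2)
Line 8: ['library', 'keyboard'] (min_width=16, slack=1)
Line 9: ['I'] (min_width=1, slack=16)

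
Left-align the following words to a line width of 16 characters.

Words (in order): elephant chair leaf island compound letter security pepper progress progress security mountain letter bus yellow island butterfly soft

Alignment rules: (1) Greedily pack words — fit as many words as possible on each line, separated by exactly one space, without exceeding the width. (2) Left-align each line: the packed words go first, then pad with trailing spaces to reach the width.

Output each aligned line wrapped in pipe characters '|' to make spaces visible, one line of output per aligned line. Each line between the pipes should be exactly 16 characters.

Line 1: ['elephant', 'chair'] (min_width=14, slack=2)
Line 2: ['leaf', 'island'] (min_width=11, slack=5)
Line 3: ['compound', 'letter'] (min_width=15, slack=1)
Line 4: ['security', 'pepper'] (min_width=15, slack=1)
Line 5: ['progress'] (min_width=8, slack=8)
Line 6: ['progress'] (min_width=8, slack=8)
Line 7: ['security'] (min_width=8, slack=8)
Line 8: ['mountain', 'letter'] (min_width=15, slack=1)
Line 9: ['bus', 'yellow'] (min_width=10, slack=6)
Line 10: ['island', 'butterfly'] (min_width=16, slack=0)
Line 11: ['soft'] (min_width=4, slack=12)

Answer: |elephant chair  |
|leaf island     |
|compound letter |
|security pepper |
|progress        |
|progress        |
|security        |
|mountain letter |
|bus yellow      |
|island butterfly|
|soft            |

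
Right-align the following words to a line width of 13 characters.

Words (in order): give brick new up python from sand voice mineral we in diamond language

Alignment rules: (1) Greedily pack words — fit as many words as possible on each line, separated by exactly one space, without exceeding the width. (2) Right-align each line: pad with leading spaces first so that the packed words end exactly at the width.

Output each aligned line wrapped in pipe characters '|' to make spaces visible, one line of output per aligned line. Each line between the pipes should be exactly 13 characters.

Answer: |   give brick|
|new up python|
|    from sand|
|voice mineral|
|we in diamond|
|     language|

Derivation:
Line 1: ['give', 'brick'] (min_width=10, slack=3)
Line 2: ['new', 'up', 'python'] (min_width=13, slack=0)
Line 3: ['from', 'sand'] (min_width=9, slack=4)
Line 4: ['voice', 'mineral'] (min_width=13, slack=0)
Line 5: ['we', 'in', 'diamond'] (min_width=13, slack=0)
Line 6: ['language'] (min_width=8, slack=5)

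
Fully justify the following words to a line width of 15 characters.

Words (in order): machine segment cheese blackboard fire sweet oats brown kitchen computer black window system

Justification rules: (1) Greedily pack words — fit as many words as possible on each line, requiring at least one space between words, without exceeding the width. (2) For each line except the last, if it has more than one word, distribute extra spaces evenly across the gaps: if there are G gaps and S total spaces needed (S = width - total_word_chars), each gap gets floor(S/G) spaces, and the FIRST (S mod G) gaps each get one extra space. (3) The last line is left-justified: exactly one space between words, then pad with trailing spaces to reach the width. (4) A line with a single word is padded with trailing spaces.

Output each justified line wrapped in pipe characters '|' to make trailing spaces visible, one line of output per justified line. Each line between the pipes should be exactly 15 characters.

Line 1: ['machine', 'segment'] (min_width=15, slack=0)
Line 2: ['cheese'] (min_width=6, slack=9)
Line 3: ['blackboard', 'fire'] (min_width=15, slack=0)
Line 4: ['sweet', 'oats'] (min_width=10, slack=5)
Line 5: ['brown', 'kitchen'] (min_width=13, slack=2)
Line 6: ['computer', 'black'] (min_width=14, slack=1)
Line 7: ['window', 'system'] (min_width=13, slack=2)

Answer: |machine segment|
|cheese         |
|blackboard fire|
|sweet      oats|
|brown   kitchen|
|computer  black|
|window system  |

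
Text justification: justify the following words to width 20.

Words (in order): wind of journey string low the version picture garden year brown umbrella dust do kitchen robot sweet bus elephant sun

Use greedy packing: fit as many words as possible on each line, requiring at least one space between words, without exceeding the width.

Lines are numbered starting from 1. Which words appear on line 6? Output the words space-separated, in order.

Answer: kitchen robot sweet

Derivation:
Line 1: ['wind', 'of', 'journey'] (min_width=15, slack=5)
Line 2: ['string', 'low', 'the'] (min_width=14, slack=6)
Line 3: ['version', 'picture'] (min_width=15, slack=5)
Line 4: ['garden', 'year', 'brown'] (min_width=17, slack=3)
Line 5: ['umbrella', 'dust', 'do'] (min_width=16, slack=4)
Line 6: ['kitchen', 'robot', 'sweet'] (min_width=19, slack=1)
Line 7: ['bus', 'elephant', 'sun'] (min_width=16, slack=4)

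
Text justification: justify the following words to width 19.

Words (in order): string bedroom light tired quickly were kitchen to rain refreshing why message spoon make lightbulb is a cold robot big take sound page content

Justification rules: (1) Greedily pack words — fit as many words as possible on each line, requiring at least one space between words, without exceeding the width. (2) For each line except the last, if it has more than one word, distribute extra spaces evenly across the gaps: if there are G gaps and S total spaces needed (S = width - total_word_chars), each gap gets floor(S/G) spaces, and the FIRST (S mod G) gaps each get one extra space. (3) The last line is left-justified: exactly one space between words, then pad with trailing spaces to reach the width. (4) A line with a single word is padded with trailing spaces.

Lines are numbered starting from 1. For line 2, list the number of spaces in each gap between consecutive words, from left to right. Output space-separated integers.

Answer: 1 1

Derivation:
Line 1: ['string', 'bedroom'] (min_width=14, slack=5)
Line 2: ['light', 'tired', 'quickly'] (min_width=19, slack=0)
Line 3: ['were', 'kitchen', 'to'] (min_width=15, slack=4)
Line 4: ['rain', 'refreshing', 'why'] (min_width=19, slack=0)
Line 5: ['message', 'spoon', 'make'] (min_width=18, slack=1)
Line 6: ['lightbulb', 'is', 'a', 'cold'] (min_width=19, slack=0)
Line 7: ['robot', 'big', 'take'] (min_width=14, slack=5)
Line 8: ['sound', 'page', 'content'] (min_width=18, slack=1)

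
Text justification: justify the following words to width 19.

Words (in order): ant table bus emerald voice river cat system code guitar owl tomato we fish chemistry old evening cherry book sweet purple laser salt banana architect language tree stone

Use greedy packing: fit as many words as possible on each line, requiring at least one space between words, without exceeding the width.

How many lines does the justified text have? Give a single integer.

Line 1: ['ant', 'table', 'bus'] (min_width=13, slack=6)
Line 2: ['emerald', 'voice', 'river'] (min_width=19, slack=0)
Line 3: ['cat', 'system', 'code'] (min_width=15, slack=4)
Line 4: ['guitar', 'owl', 'tomato'] (min_width=17, slack=2)
Line 5: ['we', 'fish', 'chemistry'] (min_width=17, slack=2)
Line 6: ['old', 'evening', 'cherry'] (min_width=18, slack=1)
Line 7: ['book', 'sweet', 'purple'] (min_width=17, slack=2)
Line 8: ['laser', 'salt', 'banana'] (min_width=17, slack=2)
Line 9: ['architect', 'language'] (min_width=18, slack=1)
Line 10: ['tree', 'stone'] (min_width=10, slack=9)
Total lines: 10

Answer: 10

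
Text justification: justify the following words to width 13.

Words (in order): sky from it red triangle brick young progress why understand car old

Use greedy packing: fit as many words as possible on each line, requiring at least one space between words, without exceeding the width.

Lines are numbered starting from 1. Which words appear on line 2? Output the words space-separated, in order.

Answer: red triangle

Derivation:
Line 1: ['sky', 'from', 'it'] (min_width=11, slack=2)
Line 2: ['red', 'triangle'] (min_width=12, slack=1)
Line 3: ['brick', 'young'] (min_width=11, slack=2)
Line 4: ['progress', 'why'] (min_width=12, slack=1)
Line 5: ['understand'] (min_width=10, slack=3)
Line 6: ['car', 'old'] (min_width=7, slack=6)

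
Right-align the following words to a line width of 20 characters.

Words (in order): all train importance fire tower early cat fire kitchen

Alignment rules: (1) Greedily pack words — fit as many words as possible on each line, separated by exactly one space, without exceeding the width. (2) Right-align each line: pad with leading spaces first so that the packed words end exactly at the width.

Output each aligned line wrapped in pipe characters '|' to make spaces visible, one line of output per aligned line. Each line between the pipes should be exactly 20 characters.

Line 1: ['all', 'train', 'importance'] (min_width=20, slack=0)
Line 2: ['fire', 'tower', 'early', 'cat'] (min_width=20, slack=0)
Line 3: ['fire', 'kitchen'] (min_width=12, slack=8)

Answer: |all train importance|
|fire tower early cat|
|        fire kitchen|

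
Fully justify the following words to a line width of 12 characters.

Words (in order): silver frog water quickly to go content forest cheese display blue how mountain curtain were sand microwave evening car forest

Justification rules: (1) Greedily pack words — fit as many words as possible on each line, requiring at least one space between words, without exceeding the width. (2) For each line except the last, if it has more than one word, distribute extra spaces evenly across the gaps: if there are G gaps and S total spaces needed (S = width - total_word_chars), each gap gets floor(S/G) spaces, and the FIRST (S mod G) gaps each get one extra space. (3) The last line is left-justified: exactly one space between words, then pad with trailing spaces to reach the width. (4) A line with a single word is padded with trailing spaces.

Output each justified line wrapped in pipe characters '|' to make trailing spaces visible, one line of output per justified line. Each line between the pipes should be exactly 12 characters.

Answer: |silver  frog|
|water       |
|quickly   to|
|go   content|
|forest      |
|cheese      |
|display blue|
|how mountain|
|curtain were|
|sand        |
|microwave   |
|evening  car|
|forest      |

Derivation:
Line 1: ['silver', 'frog'] (min_width=11, slack=1)
Line 2: ['water'] (min_width=5, slack=7)
Line 3: ['quickly', 'to'] (min_width=10, slack=2)
Line 4: ['go', 'content'] (min_width=10, slack=2)
Line 5: ['forest'] (min_width=6, slack=6)
Line 6: ['cheese'] (min_width=6, slack=6)
Line 7: ['display', 'blue'] (min_width=12, slack=0)
Line 8: ['how', 'mountain'] (min_width=12, slack=0)
Line 9: ['curtain', 'were'] (min_width=12, slack=0)
Line 10: ['sand'] (min_width=4, slack=8)
Line 11: ['microwave'] (min_width=9, slack=3)
Line 12: ['evening', 'car'] (min_width=11, slack=1)
Line 13: ['forest'] (min_width=6, slack=6)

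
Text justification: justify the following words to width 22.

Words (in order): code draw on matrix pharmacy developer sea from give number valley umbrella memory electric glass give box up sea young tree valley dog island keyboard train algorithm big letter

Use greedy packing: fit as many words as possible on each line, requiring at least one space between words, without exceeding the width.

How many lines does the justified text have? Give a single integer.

Line 1: ['code', 'draw', 'on', 'matrix'] (min_width=19, slack=3)
Line 2: ['pharmacy', 'developer', 'sea'] (min_width=22, slack=0)
Line 3: ['from', 'give', 'number'] (min_width=16, slack=6)
Line 4: ['valley', 'umbrella', 'memory'] (min_width=22, slack=0)
Line 5: ['electric', 'glass', 'give'] (min_width=19, slack=3)
Line 6: ['box', 'up', 'sea', 'young', 'tree'] (min_width=21, slack=1)
Line 7: ['valley', 'dog', 'island'] (min_width=17, slack=5)
Line 8: ['keyboard', 'train'] (min_width=14, slack=8)
Line 9: ['algorithm', 'big', 'letter'] (min_width=20, slack=2)
Total lines: 9

Answer: 9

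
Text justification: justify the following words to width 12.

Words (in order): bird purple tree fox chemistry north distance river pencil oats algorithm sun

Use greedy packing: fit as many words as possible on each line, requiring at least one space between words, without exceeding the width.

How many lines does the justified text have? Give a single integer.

Answer: 9

Derivation:
Line 1: ['bird', 'purple'] (min_width=11, slack=1)
Line 2: ['tree', 'fox'] (min_width=8, slack=4)
Line 3: ['chemistry'] (min_width=9, slack=3)
Line 4: ['north'] (min_width=5, slack=7)
Line 5: ['distance'] (min_width=8, slack=4)
Line 6: ['river', 'pencil'] (min_width=12, slack=0)
Line 7: ['oats'] (min_width=4, slack=8)
Line 8: ['algorithm'] (min_width=9, slack=3)
Line 9: ['sun'] (min_width=3, slack=9)
Total lines: 9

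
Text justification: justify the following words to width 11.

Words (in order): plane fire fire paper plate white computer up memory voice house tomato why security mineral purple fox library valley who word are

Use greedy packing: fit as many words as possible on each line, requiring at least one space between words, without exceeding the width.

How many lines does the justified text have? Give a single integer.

Answer: 13

Derivation:
Line 1: ['plane', 'fire'] (min_width=10, slack=1)
Line 2: ['fire', 'paper'] (min_width=10, slack=1)
Line 3: ['plate', 'white'] (min_width=11, slack=0)
Line 4: ['computer', 'up'] (min_width=11, slack=0)
Line 5: ['memory'] (min_width=6, slack=5)
Line 6: ['voice', 'house'] (min_width=11, slack=0)
Line 7: ['tomato', 'why'] (min_width=10, slack=1)
Line 8: ['security'] (min_width=8, slack=3)
Line 9: ['mineral'] (min_width=7, slack=4)
Line 10: ['purple', 'fox'] (min_width=10, slack=1)
Line 11: ['library'] (min_width=7, slack=4)
Line 12: ['valley', 'who'] (min_width=10, slack=1)
Line 13: ['word', 'are'] (min_width=8, slack=3)
Total lines: 13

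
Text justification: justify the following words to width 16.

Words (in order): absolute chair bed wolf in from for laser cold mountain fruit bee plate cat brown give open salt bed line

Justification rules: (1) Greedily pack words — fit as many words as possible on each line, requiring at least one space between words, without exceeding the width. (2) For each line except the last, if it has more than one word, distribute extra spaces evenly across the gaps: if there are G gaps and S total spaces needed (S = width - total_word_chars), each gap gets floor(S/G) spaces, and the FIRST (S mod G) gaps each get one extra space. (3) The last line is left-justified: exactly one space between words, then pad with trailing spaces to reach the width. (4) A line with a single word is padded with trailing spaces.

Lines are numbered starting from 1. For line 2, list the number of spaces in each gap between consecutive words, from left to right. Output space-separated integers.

Line 1: ['absolute', 'chair'] (min_width=14, slack=2)
Line 2: ['bed', 'wolf', 'in', 'from'] (min_width=16, slack=0)
Line 3: ['for', 'laser', 'cold'] (min_width=14, slack=2)
Line 4: ['mountain', 'fruit'] (min_width=14, slack=2)
Line 5: ['bee', 'plate', 'cat'] (min_width=13, slack=3)
Line 6: ['brown', 'give', 'open'] (min_width=15, slack=1)
Line 7: ['salt', 'bed', 'line'] (min_width=13, slack=3)

Answer: 1 1 1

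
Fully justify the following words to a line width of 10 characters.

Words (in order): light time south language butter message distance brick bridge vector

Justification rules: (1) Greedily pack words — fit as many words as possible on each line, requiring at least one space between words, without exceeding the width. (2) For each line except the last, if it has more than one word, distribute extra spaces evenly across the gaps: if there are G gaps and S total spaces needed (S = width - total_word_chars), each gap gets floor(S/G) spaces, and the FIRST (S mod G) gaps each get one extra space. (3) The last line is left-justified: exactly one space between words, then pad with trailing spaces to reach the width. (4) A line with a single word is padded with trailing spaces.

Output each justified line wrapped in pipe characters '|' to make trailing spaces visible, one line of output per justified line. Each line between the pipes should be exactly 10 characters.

Answer: |light time|
|south     |
|language  |
|butter    |
|message   |
|distance  |
|brick     |
|bridge    |
|vector    |

Derivation:
Line 1: ['light', 'time'] (min_width=10, slack=0)
Line 2: ['south'] (min_width=5, slack=5)
Line 3: ['language'] (min_width=8, slack=2)
Line 4: ['butter'] (min_width=6, slack=4)
Line 5: ['message'] (min_width=7, slack=3)
Line 6: ['distance'] (min_width=8, slack=2)
Line 7: ['brick'] (min_width=5, slack=5)
Line 8: ['bridge'] (min_width=6, slack=4)
Line 9: ['vector'] (min_width=6, slack=4)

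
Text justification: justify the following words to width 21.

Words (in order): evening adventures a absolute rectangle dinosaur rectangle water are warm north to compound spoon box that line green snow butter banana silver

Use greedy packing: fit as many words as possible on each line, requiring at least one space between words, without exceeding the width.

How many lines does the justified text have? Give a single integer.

Line 1: ['evening', 'adventures', 'a'] (min_width=20, slack=1)
Line 2: ['absolute', 'rectangle'] (min_width=18, slack=3)
Line 3: ['dinosaur', 'rectangle'] (min_width=18, slack=3)
Line 4: ['water', 'are', 'warm', 'north'] (min_width=20, slack=1)
Line 5: ['to', 'compound', 'spoon', 'box'] (min_width=21, slack=0)
Line 6: ['that', 'line', 'green', 'snow'] (min_width=20, slack=1)
Line 7: ['butter', 'banana', 'silver'] (min_width=20, slack=1)
Total lines: 7

Answer: 7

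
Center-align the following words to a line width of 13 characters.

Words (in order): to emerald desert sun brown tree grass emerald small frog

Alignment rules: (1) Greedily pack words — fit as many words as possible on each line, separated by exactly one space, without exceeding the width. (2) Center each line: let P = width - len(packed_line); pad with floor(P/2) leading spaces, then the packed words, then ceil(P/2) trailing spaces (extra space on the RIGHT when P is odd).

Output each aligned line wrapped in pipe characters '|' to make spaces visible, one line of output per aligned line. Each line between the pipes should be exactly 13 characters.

Line 1: ['to', 'emerald'] (min_width=10, slack=3)
Line 2: ['desert', 'sun'] (min_width=10, slack=3)
Line 3: ['brown', 'tree'] (min_width=10, slack=3)
Line 4: ['grass', 'emerald'] (min_width=13, slack=0)
Line 5: ['small', 'frog'] (min_width=10, slack=3)

Answer: | to emerald  |
| desert sun  |
| brown tree  |
|grass emerald|
| small frog  |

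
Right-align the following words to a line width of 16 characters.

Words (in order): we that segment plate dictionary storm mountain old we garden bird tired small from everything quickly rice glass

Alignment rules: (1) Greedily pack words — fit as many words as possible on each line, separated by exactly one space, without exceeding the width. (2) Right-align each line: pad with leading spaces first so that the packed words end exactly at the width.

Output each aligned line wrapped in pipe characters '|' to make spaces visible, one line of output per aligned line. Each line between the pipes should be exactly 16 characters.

Answer: | we that segment|
|plate dictionary|
|  storm mountain|
|   old we garden|
|bird tired small|
| from everything|
|    quickly rice|
|           glass|

Derivation:
Line 1: ['we', 'that', 'segment'] (min_width=15, slack=1)
Line 2: ['plate', 'dictionary'] (min_width=16, slack=0)
Line 3: ['storm', 'mountain'] (min_width=14, slack=2)
Line 4: ['old', 'we', 'garden'] (min_width=13, slack=3)
Line 5: ['bird', 'tired', 'small'] (min_width=16, slack=0)
Line 6: ['from', 'everything'] (min_width=15, slack=1)
Line 7: ['quickly', 'rice'] (min_width=12, slack=4)
Line 8: ['glass'] (min_width=5, slack=11)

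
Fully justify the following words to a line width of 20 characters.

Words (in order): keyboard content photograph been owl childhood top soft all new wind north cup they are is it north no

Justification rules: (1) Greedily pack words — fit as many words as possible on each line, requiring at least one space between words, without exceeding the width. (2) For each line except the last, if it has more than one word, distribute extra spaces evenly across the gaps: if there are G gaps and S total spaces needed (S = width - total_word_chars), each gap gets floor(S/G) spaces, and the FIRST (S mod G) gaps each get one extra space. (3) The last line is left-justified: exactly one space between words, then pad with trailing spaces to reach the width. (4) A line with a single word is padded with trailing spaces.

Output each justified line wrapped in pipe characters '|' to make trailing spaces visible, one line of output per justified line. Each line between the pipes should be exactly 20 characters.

Line 1: ['keyboard', 'content'] (min_width=16, slack=4)
Line 2: ['photograph', 'been', 'owl'] (min_width=19, slack=1)
Line 3: ['childhood', 'top', 'soft'] (min_width=18, slack=2)
Line 4: ['all', 'new', 'wind', 'north'] (min_width=18, slack=2)
Line 5: ['cup', 'they', 'are', 'is', 'it'] (min_width=18, slack=2)
Line 6: ['north', 'no'] (min_width=8, slack=12)

Answer: |keyboard     content|
|photograph  been owl|
|childhood  top  soft|
|all  new  wind north|
|cup  they  are is it|
|north no            |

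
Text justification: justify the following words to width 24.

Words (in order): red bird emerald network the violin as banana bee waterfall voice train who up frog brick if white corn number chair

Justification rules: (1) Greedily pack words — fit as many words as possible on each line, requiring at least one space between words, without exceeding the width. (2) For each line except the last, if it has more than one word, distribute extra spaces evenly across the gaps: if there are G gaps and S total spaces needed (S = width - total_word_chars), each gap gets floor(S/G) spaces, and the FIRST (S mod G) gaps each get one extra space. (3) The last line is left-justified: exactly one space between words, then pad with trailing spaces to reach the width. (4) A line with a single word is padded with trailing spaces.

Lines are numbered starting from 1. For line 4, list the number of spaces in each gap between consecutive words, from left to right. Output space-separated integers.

Answer: 2 2 2 2

Derivation:
Line 1: ['red', 'bird', 'emerald', 'network'] (min_width=24, slack=0)
Line 2: ['the', 'violin', 'as', 'banana', 'bee'] (min_width=24, slack=0)
Line 3: ['waterfall', 'voice', 'train'] (min_width=21, slack=3)
Line 4: ['who', 'up', 'frog', 'brick', 'if'] (min_width=20, slack=4)
Line 5: ['white', 'corn', 'number', 'chair'] (min_width=23, slack=1)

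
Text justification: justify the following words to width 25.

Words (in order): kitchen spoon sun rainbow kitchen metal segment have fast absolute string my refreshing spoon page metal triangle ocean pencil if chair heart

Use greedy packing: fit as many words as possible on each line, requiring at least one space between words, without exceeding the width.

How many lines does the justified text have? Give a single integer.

Answer: 6

Derivation:
Line 1: ['kitchen', 'spoon', 'sun', 'rainbow'] (min_width=25, slack=0)
Line 2: ['kitchen', 'metal', 'segment'] (min_width=21, slack=4)
Line 3: ['have', 'fast', 'absolute', 'string'] (min_width=25, slack=0)
Line 4: ['my', 'refreshing', 'spoon', 'page'] (min_width=24, slack=1)
Line 5: ['metal', 'triangle', 'ocean'] (min_width=20, slack=5)
Line 6: ['pencil', 'if', 'chair', 'heart'] (min_width=21, slack=4)
Total lines: 6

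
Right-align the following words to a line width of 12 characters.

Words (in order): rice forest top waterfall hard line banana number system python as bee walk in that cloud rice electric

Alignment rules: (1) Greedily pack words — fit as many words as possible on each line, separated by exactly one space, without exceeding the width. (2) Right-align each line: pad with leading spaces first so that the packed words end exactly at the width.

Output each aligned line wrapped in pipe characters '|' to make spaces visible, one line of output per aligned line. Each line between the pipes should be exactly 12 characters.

Line 1: ['rice', 'forest'] (min_width=11, slack=1)
Line 2: ['top'] (min_width=3, slack=9)
Line 3: ['waterfall'] (min_width=9, slack=3)
Line 4: ['hard', 'line'] (min_width=9, slack=3)
Line 5: ['banana'] (min_width=6, slack=6)
Line 6: ['number'] (min_width=6, slack=6)
Line 7: ['system'] (min_width=6, slack=6)
Line 8: ['python', 'as'] (min_width=9, slack=3)
Line 9: ['bee', 'walk', 'in'] (min_width=11, slack=1)
Line 10: ['that', 'cloud'] (min_width=10, slack=2)
Line 11: ['rice'] (min_width=4, slack=8)
Line 12: ['electric'] (min_width=8, slack=4)

Answer: | rice forest|
|         top|
|   waterfall|
|   hard line|
|      banana|
|      number|
|      system|
|   python as|
| bee walk in|
|  that cloud|
|        rice|
|    electric|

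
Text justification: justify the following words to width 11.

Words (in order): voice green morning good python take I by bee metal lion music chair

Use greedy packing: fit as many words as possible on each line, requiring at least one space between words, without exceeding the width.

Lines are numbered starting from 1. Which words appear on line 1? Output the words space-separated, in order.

Answer: voice green

Derivation:
Line 1: ['voice', 'green'] (min_width=11, slack=0)
Line 2: ['morning'] (min_width=7, slack=4)
Line 3: ['good', 'python'] (min_width=11, slack=0)
Line 4: ['take', 'I', 'by'] (min_width=9, slack=2)
Line 5: ['bee', 'metal'] (min_width=9, slack=2)
Line 6: ['lion', 'music'] (min_width=10, slack=1)
Line 7: ['chair'] (min_width=5, slack=6)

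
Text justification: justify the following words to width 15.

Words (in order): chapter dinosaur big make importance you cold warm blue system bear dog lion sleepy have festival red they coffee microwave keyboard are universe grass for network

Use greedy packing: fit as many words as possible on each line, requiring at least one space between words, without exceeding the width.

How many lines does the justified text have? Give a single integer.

Line 1: ['chapter'] (min_width=7, slack=8)
Line 2: ['dinosaur', 'big'] (min_width=12, slack=3)
Line 3: ['make', 'importance'] (min_width=15, slack=0)
Line 4: ['you', 'cold', 'warm'] (min_width=13, slack=2)
Line 5: ['blue', 'system'] (min_width=11, slack=4)
Line 6: ['bear', 'dog', 'lion'] (min_width=13, slack=2)
Line 7: ['sleepy', 'have'] (min_width=11, slack=4)
Line 8: ['festival', 'red'] (min_width=12, slack=3)
Line 9: ['they', 'coffee'] (min_width=11, slack=4)
Line 10: ['microwave'] (min_width=9, slack=6)
Line 11: ['keyboard', 'are'] (min_width=12, slack=3)
Line 12: ['universe', 'grass'] (min_width=14, slack=1)
Line 13: ['for', 'network'] (min_width=11, slack=4)
Total lines: 13

Answer: 13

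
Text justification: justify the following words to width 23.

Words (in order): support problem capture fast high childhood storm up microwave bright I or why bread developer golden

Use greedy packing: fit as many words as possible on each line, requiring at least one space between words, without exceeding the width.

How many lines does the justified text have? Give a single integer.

Answer: 5

Derivation:
Line 1: ['support', 'problem', 'capture'] (min_width=23, slack=0)
Line 2: ['fast', 'high', 'childhood'] (min_width=19, slack=4)
Line 3: ['storm', 'up', 'microwave'] (min_width=18, slack=5)
Line 4: ['bright', 'I', 'or', 'why', 'bread'] (min_width=21, slack=2)
Line 5: ['developer', 'golden'] (min_width=16, slack=7)
Total lines: 5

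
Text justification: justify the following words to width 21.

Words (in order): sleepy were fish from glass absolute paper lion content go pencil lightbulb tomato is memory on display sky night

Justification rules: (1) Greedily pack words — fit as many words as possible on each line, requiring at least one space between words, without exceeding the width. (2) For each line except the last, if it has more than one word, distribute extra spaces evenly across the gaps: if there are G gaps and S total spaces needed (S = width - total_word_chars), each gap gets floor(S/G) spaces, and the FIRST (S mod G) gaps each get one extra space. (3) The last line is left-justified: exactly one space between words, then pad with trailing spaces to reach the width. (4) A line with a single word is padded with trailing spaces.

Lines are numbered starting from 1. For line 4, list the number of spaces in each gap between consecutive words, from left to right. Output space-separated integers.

Answer: 6

Derivation:
Line 1: ['sleepy', 'were', 'fish', 'from'] (min_width=21, slack=0)
Line 2: ['glass', 'absolute', 'paper'] (min_width=20, slack=1)
Line 3: ['lion', 'content', 'go'] (min_width=15, slack=6)
Line 4: ['pencil', 'lightbulb'] (min_width=16, slack=5)
Line 5: ['tomato', 'is', 'memory', 'on'] (min_width=19, slack=2)
Line 6: ['display', 'sky', 'night'] (min_width=17, slack=4)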